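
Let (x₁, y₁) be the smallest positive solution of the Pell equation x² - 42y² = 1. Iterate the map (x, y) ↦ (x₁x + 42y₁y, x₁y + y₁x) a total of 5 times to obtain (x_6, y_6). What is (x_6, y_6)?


Step 1: Find the fundamental solution (x₁, y₁) of x² - 42y² = 1.
  Expand √42 as a continued fraction. a₀ = ⌊√42⌋ = 6; iterate m_{k+1} = d_k·a_k − m_k, d_{k+1} = (42 − m_{k+1}²)/d_k, a_{k+1} = ⌊(a₀ + m_{k+1})/d_{k+1}⌋ (starting m₀ = 0, d₀ = 1), with convergents p_k = a_k·p_{k-1} + p_{k-2}, q_k = a_k·q_{k-1} + q_{k-2} (p₋₁ = 1, q₋₁ = 0):
  k = 0: a₀ = 6; p₀/q₀ = 6/1; p₀² − 42·q₀² = 36 − 42 = -6.
  k = 1: m = 6, d = 6, a = ⌊(6 + 6)/6⌋ = 2; p/q = (2·6 + 1)/(2·1 + 0) = 13/2; p² − 42·q² = 169 − 168 = 1.
  The first convergent with p² − 42·q² = 1 gives the fundamental solution (x₁, y₁) = (13, 2).
Step 2: Apply the recurrence (x_{n+1}, y_{n+1}) = (x₁x_n + 42y₁y_n, x₁y_n + y₁x_n) repeatedly.
  From (x_1, y_1) = (13, 2): x_2 = 13·13 + 42·2·2 = 337; y_2 = 13·2 + 2·13 = 52.
  From (x_2, y_2) = (337, 52): x_3 = 13·337 + 42·2·52 = 8749; y_3 = 13·52 + 2·337 = 1350.
  From (x_3, y_3) = (8749, 1350): x_4 = 13·8749 + 42·2·1350 = 227137; y_4 = 13·1350 + 2·8749 = 35048.
  From (x_4, y_4) = (227137, 35048): x_5 = 13·227137 + 42·2·35048 = 5896813; y_5 = 13·35048 + 2·227137 = 909898.
  From (x_5, y_5) = (5896813, 909898): x_6 = 13·5896813 + 42·2·909898 = 153090001; y_6 = 13·909898 + 2·5896813 = 23622300.
Step 3: Verify x_6² - 42·y_6² = 23436548406180001 - 23436548406180000 = 1 (should be 1). ✓

(x_1, y_1) = (13, 2); (x_6, y_6) = (153090001, 23622300).


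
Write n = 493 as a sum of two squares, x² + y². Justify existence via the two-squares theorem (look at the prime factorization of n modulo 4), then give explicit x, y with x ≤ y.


Step 1: Factor n = 493 = 17 · 29.
Step 2: Check the mod-4 condition on each prime factor: 17 ≡ 1 (mod 4), exponent 1; 29 ≡ 1 (mod 4), exponent 1.
All primes ≡ 3 (mod 4) appear to even exponent (or don't appear), so by the two-squares theorem n IS expressible as a sum of two squares.
Step 3: Build a representation. Here n = 17 · 29 is a product of primes ≡ 1 (mod 4). Each prime p ≡ 1 (mod 4) is itself a sum of two squares; find a² by testing p − a² for a perfect square:
  17: 17 − 1² = 16 = 4² ⇒ 17 = 1² + 4².
  29: 29 − 1² = 28, 29 − 2² = 25 = 5² ⇒ 29 = 2² + 5².
  Combine using the Brahmagupta–Fibonacci identity (a² + b²)(c² + d²) = (ac − bd)² + (ad + bc)² = (ac + bd)² + (ad − bc)²:
  17 · 29 = 493: from (1² + 4²)(2² + 5²), take (1·2 − 4·5, 1·5 + 4·2) = (2 − 20, 5 + 8) = (-18, 13); dropping signs (only squares matter) gives (18, 13); check 18² + 13² = 324 + 169 = 493 ✓.
Step 4: Order so x ≤ y and verify: 13² + 18² = 169 + 324 = 493 = n. ✓

n = 493 = 13² + 18² (one valid representation with x ≤ y).


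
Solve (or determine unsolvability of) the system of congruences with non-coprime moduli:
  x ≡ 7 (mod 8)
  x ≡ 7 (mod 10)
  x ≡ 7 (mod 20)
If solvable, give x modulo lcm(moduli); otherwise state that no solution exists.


Moduli 8, 10, 20 are not pairwise coprime, so CRT works modulo lcm(m_i) when all pairwise compatibility conditions hold.
Pairwise compatibility: gcd(m_i, m_j) must divide a_i - a_j for every pair.
Merge one congruence at a time:
  Start: x ≡ 7 (mod 8).
  Combine with x ≡ 7 (mod 10): gcd(8, 10) = 2; 7 - 7 = 0, which IS divisible by 2, so compatible.
    Write x = 7 + 8·t and substitute into x ≡ 7 (mod 10): 8·t ≡ 7 − 7 = 0 (mod 10).
    Divide the congruence (and modulus) by g = 2: 4·t ≡ 0 (mod 5).
    The inverse of 4 mod 5 is 4 (since 4·4 = 16 = 3·5 + 1), so t ≡ 4·0 = 0 ≡ 0 (mod 5).
    Then x = 7 + 8·0 = 7, valid modulo lcm(8, 10) = 40: x ≡ 7 (mod 40).
  Combine with x ≡ 7 (mod 20): gcd(40, 20) = 20; 7 - 7 = 0, which IS divisible by 20, so compatible.
    Write x = 7 + 40·t and substitute into x ≡ 7 (mod 20): 40·t ≡ 7 − 7 = 0 (mod 20).
    Divide the congruence (and modulus) by g = 20: 2·t ≡ 0 (mod 1).
    Modulo 1 every t works; take t = 0.
    Then x = 7 + 40·0 = 7, valid modulo lcm(40, 20) = 40: x ≡ 7 (mod 40).
Verify: 7 mod 8 = 7, 7 mod 10 = 7, 7 mod 20 = 7.

x ≡ 7 (mod 40).


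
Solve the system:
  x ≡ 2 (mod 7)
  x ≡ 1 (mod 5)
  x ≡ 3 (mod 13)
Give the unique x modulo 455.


Moduli 7, 5, 13 are pairwise coprime; by CRT there is a unique solution modulo M = 7 · 5 · 13 = 455.
Solve pairwise, accumulating the modulus:
  Start with x ≡ 2 (mod 7).
  Combine with x ≡ 1 (mod 5): since gcd(7, 5) = 1, we get a unique residue mod 35.
    Write x = 2 + 7·t and substitute into x ≡ 1 (mod 5): 7·t ≡ 1 − 2 = -1 (mod 5).
    Reduce coefficients mod 5: 2·t ≡ 4 (mod 5).
    The inverse of 2 mod 5 is 3 (since 2·3 = 6 = 1·5 + 1), so t ≡ 3·4 = 12 ≡ 2 (mod 5).
    Then x = 2 + 7·2 = 16, valid modulo lcm(7, 5) = 35: x ≡ 16 (mod 35).
  Combine with x ≡ 3 (mod 13): since gcd(35, 13) = 1, we get a unique residue mod 455.
    Write x = 16 + 35·t and substitute into x ≡ 3 (mod 13): 35·t ≡ 3 − 16 = -13 (mod 13).
    Reduce coefficients mod 13: 9·t ≡ 0 (mod 13).
    The inverse of 9 mod 13 is 3 (since 9·3 = 27 = 2·13 + 1), so t ≡ 3·0 = 0 ≡ 0 (mod 13).
    Then x = 16 + 35·0 = 16, valid modulo lcm(35, 13) = 455: x ≡ 16 (mod 455).
Verify: 16 mod 7 = 2 ✓, 16 mod 5 = 1 ✓, 16 mod 13 = 3 ✓.

x ≡ 16 (mod 455).


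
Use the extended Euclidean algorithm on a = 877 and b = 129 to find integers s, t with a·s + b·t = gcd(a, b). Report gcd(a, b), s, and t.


Euclidean algorithm on (877, 129) — divide until remainder is 0:
  877 = 6 · 129 + 103
  129 = 1 · 103 + 26
  103 = 3 · 26 + 25
  26 = 1 · 25 + 1
  25 = 25 · 1 + 0
gcd(877, 129) = 1.
Track Bezout coefficients alongside the remainders: start with r₀ = 877 = a·1 + b·0 (s = 1, t = 0) and r₁ = 129 = a·0 + b·1 (s = 0, t = 1); each new remainder r_{k+1} = r_{k-1} − q_k·r_k inherits s_{k+1} = s_{k-1} − q_k·s_k, t_{k+1} = t_{k-1} − q_k·t_k, so r_k = a·s_k + b·t_k at every step:
  q = 6: r = 103, s = 1 − 6·0 = 1, t = 0 − 6·1 = -6  (check: 877·1 + 129·(-6) = 103)
  q = 1: r = 26, s = 0 − 1·1 = -1, t = 1 − 1·(-6) = 7  (check: 877·(-1) + 129·7 = 26)
  q = 3: r = 25, s = 1 − 3·(-1) = 4, t = -6 − 3·7 = -27  (check: 877·4 + 129·(-27) = 25)
  q = 1: r = 1, s = -1 − 1·4 = -5, t = 7 − 1·(-27) = 34  (check: 877·(-5) + 129·34 = 1)
The row with r = 1 (the gcd) gives the Bezout coefficients s = -5, t = 34.
Result: 877 · (-5) + 129 · (34) = 1.

gcd(877, 129) = 1; s = -5, t = 34 (check: 877·(-5) + 129·34 = 1).


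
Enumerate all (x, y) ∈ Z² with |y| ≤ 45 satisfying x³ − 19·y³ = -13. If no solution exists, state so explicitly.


The equation is x³ - 19y³ = -13. For fixed y, x³ = 19·y³ − 13, so a solution requires the RHS to be a perfect cube.
Strategy: iterate y from -45 to 45, compute RHS = 19·y³ − 13, and check whether it is a (positive or negative) perfect cube.
Check small values of y:
  y = 0: RHS = -13 is not a perfect cube.
  y = 1: RHS = 6 is not a perfect cube.
  y = -1: RHS = -32 is not a perfect cube.
  y = 2: RHS = 139 is not a perfect cube.
  y = -2: RHS = -165 is not a perfect cube.
  y = 3: RHS = 500 is not a perfect cube.
  y = -3: RHS = -526 is not a perfect cube.
Continuing the search up to |y| = 45 finds no solutions either.
No (x, y) in the scanned range satisfies the equation.

No integer solutions with |y| ≤ 45.


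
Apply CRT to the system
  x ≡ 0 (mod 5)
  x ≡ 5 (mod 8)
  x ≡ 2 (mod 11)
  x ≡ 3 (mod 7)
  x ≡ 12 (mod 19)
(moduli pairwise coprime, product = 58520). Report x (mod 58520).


Product of moduli M = 5 · 8 · 11 · 7 · 19 = 58520.
Merge one congruence at a time:
  Start: x ≡ 0 (mod 5).
  Combine with x ≡ 5 (mod 8); new modulus lcm = 40.
    Write x = 0 + 5·t and substitute into x ≡ 5 (mod 8): 5·t ≡ 5 − 0 = 5 (mod 8).
    The inverse of 5 mod 8 is 5 (since 5·5 = 25 = 3·8 + 1), so t ≡ 5·5 = 25 ≡ 1 (mod 8).
    Then x = 0 + 5·1 = 5, valid modulo lcm(5, 8) = 40: x ≡ 5 (mod 40).
  Combine with x ≡ 2 (mod 11); new modulus lcm = 440.
    Write x = 5 + 40·t and substitute into x ≡ 2 (mod 11): 40·t ≡ 2 − 5 = -3 (mod 11).
    Reduce coefficients mod 11: 7·t ≡ 8 (mod 11).
    The inverse of 7 mod 11 is 8 (since 7·8 = 56 = 5·11 + 1), so t ≡ 8·8 = 64 ≡ 9 (mod 11).
    Then x = 5 + 40·9 = 365, valid modulo lcm(40, 11) = 440: x ≡ 365 (mod 440).
  Combine with x ≡ 3 (mod 7); new modulus lcm = 3080.
    Write x = 365 + 440·t and substitute into x ≡ 3 (mod 7): 440·t ≡ 3 − 365 = -362 (mod 7).
    Reduce coefficients mod 7: 6·t ≡ 2 (mod 7).
    The inverse of 6 mod 7 is 6 (since 6·6 = 36 = 5·7 + 1), so t ≡ 6·2 = 12 ≡ 5 (mod 7).
    Then x = 365 + 440·5 = 2565, valid modulo lcm(440, 7) = 3080: x ≡ 2565 (mod 3080).
  Combine with x ≡ 12 (mod 19); new modulus lcm = 58520.
    Write x = 2565 + 3080·t and substitute into x ≡ 12 (mod 19): 3080·t ≡ 12 − 2565 = -2553 (mod 19).
    Reduce coefficients mod 19: 2·t ≡ 12 (mod 19).
    The inverse of 2 mod 19 is 10 (since 2·10 = 20 = 1·19 + 1), so t ≡ 10·12 = 120 ≡ 6 (mod 19).
    Then x = 2565 + 3080·6 = 21045, valid modulo lcm(3080, 19) = 58520: x ≡ 21045 (mod 58520).
Verify against each original: 21045 mod 5 = 0, 21045 mod 8 = 5, 21045 mod 11 = 2, 21045 mod 7 = 3, 21045 mod 19 = 12.

x ≡ 21045 (mod 58520).


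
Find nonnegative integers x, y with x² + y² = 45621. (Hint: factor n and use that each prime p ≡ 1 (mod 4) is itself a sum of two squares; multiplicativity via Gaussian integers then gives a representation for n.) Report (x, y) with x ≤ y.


Step 1: Factor n = 45621 = 3^2 · 37 · 137.
Step 2: Check the mod-4 condition on each prime factor: 3 ≡ 3 (mod 4), exponent 2 (must be even); 37 ≡ 1 (mod 4), exponent 1; 137 ≡ 1 (mod 4), exponent 1.
All primes ≡ 3 (mod 4) appear to even exponent (or don't appear), so by the two-squares theorem n IS expressible as a sum of two squares.
Step 3: Build a representation. Group n = k² · m with k = 3 and m = 37 · 137 = 5069 (a product of primes ≡ 1 (mod 4)); a representation of m scales to one of n via (k·x)² + (k·y)² = k²(x² + y²). Each prime p ≡ 1 (mod 4) is itself a sum of two squares; find a² by testing p − a² for a perfect square:
  37: 37 − 1² = 36 = 6² ⇒ 37 = 1² + 6².
  137: 137 − 1² = 136, 137 − 2² = 133, 137 − 3² = 128, 137 − 4² = 121 = 11² ⇒ 137 = 4² + 11².
  Combine using the Brahmagupta–Fibonacci identity (a² + b²)(c² + d²) = (ac − bd)² + (ad + bc)² = (ac + bd)² + (ad − bc)²:
  37 · 137 = 5069: from (1² + 6²)(4² + 11²), take (1·4 − 6·11, 1·11 + 6·4) = (4 − 66, 11 + 24) = (-62, 35); dropping signs (only squares matter) gives (62, 35); check 62² + 35² = 3844 + 1225 = 5069 ✓.
  Scale by k = 3: (3·62, 3·35) = (186, 105).
Step 4: Order so x ≤ y and verify: 105² + 186² = 11025 + 34596 = 45621 = n. ✓

n = 45621 = 105² + 186² (one valid representation with x ≤ y).


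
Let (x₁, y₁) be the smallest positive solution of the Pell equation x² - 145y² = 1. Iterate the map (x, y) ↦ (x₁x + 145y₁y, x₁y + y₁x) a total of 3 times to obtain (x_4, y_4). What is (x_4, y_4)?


Step 1: Find the fundamental solution (x₁, y₁) of x² - 145y² = 1.
  Expand √145 as a continued fraction. a₀ = ⌊√145⌋ = 12; iterate m_{k+1} = d_k·a_k − m_k, d_{k+1} = (145 − m_{k+1}²)/d_k, a_{k+1} = ⌊(a₀ + m_{k+1})/d_{k+1}⌋ (starting m₀ = 0, d₀ = 1), with convergents p_k = a_k·p_{k-1} + p_{k-2}, q_k = a_k·q_{k-1} + q_{k-2} (p₋₁ = 1, q₋₁ = 0):
  k = 0: a₀ = 12; p₀/q₀ = 12/1; p₀² − 145·q₀² = 144 − 145 = -1.
  k = 1: m = 12, d = 1, a = ⌊(12 + 12)/1⌋ = 24; p/q = (24·12 + 1)/(24·1 + 0) = 289/24; p² − 145·q² = 83521 − 83520 = 1.
  The first convergent with p² − 145·q² = 1 gives the fundamental solution (x₁, y₁) = (289, 24).
Step 2: Apply the recurrence (x_{n+1}, y_{n+1}) = (x₁x_n + 145y₁y_n, x₁y_n + y₁x_n) repeatedly.
  From (x_1, y_1) = (289, 24): x_2 = 289·289 + 145·24·24 = 167041; y_2 = 289·24 + 24·289 = 13872.
  From (x_2, y_2) = (167041, 13872): x_3 = 289·167041 + 145·24·13872 = 96549409; y_3 = 289·13872 + 24·167041 = 8017992.
  From (x_3, y_3) = (96549409, 8017992): x_4 = 289·96549409 + 145·24·8017992 = 55805391361; y_4 = 289·8017992 + 24·96549409 = 4634385504.
Step 3: Verify x_4² - 145·y_4² = 3114241704954373432321 - 3114241704954373432320 = 1 (should be 1). ✓

(x_1, y_1) = (289, 24); (x_4, y_4) = (55805391361, 4634385504).


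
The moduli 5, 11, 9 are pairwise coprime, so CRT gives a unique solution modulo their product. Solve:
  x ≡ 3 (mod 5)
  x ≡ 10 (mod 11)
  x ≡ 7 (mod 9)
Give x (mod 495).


Moduli 5, 11, 9 are pairwise coprime; by CRT there is a unique solution modulo M = 5 · 11 · 9 = 495.
Solve pairwise, accumulating the modulus:
  Start with x ≡ 3 (mod 5).
  Combine with x ≡ 10 (mod 11): since gcd(5, 11) = 1, we get a unique residue mod 55.
    Write x = 3 + 5·t and substitute into x ≡ 10 (mod 11): 5·t ≡ 10 − 3 = 7 (mod 11).
    The inverse of 5 mod 11 is 9 (since 5·9 = 45 = 4·11 + 1), so t ≡ 9·7 = 63 ≡ 8 (mod 11).
    Then x = 3 + 5·8 = 43, valid modulo lcm(5, 11) = 55: x ≡ 43 (mod 55).
  Combine with x ≡ 7 (mod 9): since gcd(55, 9) = 1, we get a unique residue mod 495.
    Write x = 43 + 55·t and substitute into x ≡ 7 (mod 9): 55·t ≡ 7 − 43 = -36 (mod 9).
    Reduce coefficients mod 9: 1·t ≡ 0 (mod 9).
    So t ≡ 0 (mod 9).
    Then x = 43 + 55·0 = 43, valid modulo lcm(55, 9) = 495: x ≡ 43 (mod 495).
Verify: 43 mod 5 = 3 ✓, 43 mod 11 = 10 ✓, 43 mod 9 = 7 ✓.

x ≡ 43 (mod 495).


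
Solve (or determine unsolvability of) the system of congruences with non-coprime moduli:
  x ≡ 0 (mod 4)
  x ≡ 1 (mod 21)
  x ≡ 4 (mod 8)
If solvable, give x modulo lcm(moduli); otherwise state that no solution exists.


Moduli 4, 21, 8 are not pairwise coprime, so CRT works modulo lcm(m_i) when all pairwise compatibility conditions hold.
Pairwise compatibility: gcd(m_i, m_j) must divide a_i - a_j for every pair.
Merge one congruence at a time:
  Start: x ≡ 0 (mod 4).
  Combine with x ≡ 1 (mod 21): gcd(4, 21) = 1; 1 - 0 = 1, which IS divisible by 1, so compatible.
    Write x = 0 + 4·t and substitute into x ≡ 1 (mod 21): 4·t ≡ 1 − 0 = 1 (mod 21).
    The inverse of 4 mod 21 is 16 (since 4·16 = 64 = 3·21 + 1), so t ≡ 16·1 = 16 ≡ 16 (mod 21).
    Then x = 0 + 4·16 = 64, valid modulo lcm(4, 21) = 84: x ≡ 64 (mod 84).
  Combine with x ≡ 4 (mod 8): gcd(84, 8) = 4; 4 - 64 = -60, which IS divisible by 4, so compatible.
    Write x = 64 + 84·t and substitute into x ≡ 4 (mod 8): 84·t ≡ 4 − 64 = -60 (mod 8).
    Divide the congruence (and modulus) by g = 4: 21·t ≡ -15 (mod 2).
    Reduce coefficients mod 2: 1·t ≡ 1 (mod 2).
    So t ≡ 1 (mod 2).
    Then x = 64 + 84·1 = 148, valid modulo lcm(84, 8) = 168: x ≡ 148 (mod 168).
Verify: 148 mod 4 = 0, 148 mod 21 = 1, 148 mod 8 = 4.

x ≡ 148 (mod 168).


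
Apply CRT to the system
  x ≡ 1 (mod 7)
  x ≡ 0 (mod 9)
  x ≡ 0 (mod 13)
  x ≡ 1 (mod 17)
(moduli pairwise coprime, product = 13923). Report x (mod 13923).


Product of moduli M = 7 · 9 · 13 · 17 = 13923.
Merge one congruence at a time:
  Start: x ≡ 1 (mod 7).
  Combine with x ≡ 0 (mod 9); new modulus lcm = 63.
    Write x = 1 + 7·t and substitute into x ≡ 0 (mod 9): 7·t ≡ 0 − 1 = -1 (mod 9).
    Reduce coefficients mod 9: 7·t ≡ 8 (mod 9).
    The inverse of 7 mod 9 is 4 (since 7·4 = 28 = 3·9 + 1), so t ≡ 4·8 = 32 ≡ 5 (mod 9).
    Then x = 1 + 7·5 = 36, valid modulo lcm(7, 9) = 63: x ≡ 36 (mod 63).
  Combine with x ≡ 0 (mod 13); new modulus lcm = 819.
    Write x = 36 + 63·t and substitute into x ≡ 0 (mod 13): 63·t ≡ 0 − 36 = -36 (mod 13).
    Reduce coefficients mod 13: 11·t ≡ 3 (mod 13).
    The inverse of 11 mod 13 is 6 (since 11·6 = 66 = 5·13 + 1), so t ≡ 6·3 = 18 ≡ 5 (mod 13).
    Then x = 36 + 63·5 = 351, valid modulo lcm(63, 13) = 819: x ≡ 351 (mod 819).
  Combine with x ≡ 1 (mod 17); new modulus lcm = 13923.
    Write x = 351 + 819·t and substitute into x ≡ 1 (mod 17): 819·t ≡ 1 − 351 = -350 (mod 17).
    Reduce coefficients mod 17: 3·t ≡ 7 (mod 17).
    The inverse of 3 mod 17 is 6 (since 3·6 = 18 = 1·17 + 1), so t ≡ 6·7 = 42 ≡ 8 (mod 17).
    Then x = 351 + 819·8 = 6903, valid modulo lcm(819, 17) = 13923: x ≡ 6903 (mod 13923).
Verify against each original: 6903 mod 7 = 1, 6903 mod 9 = 0, 6903 mod 13 = 0, 6903 mod 17 = 1.

x ≡ 6903 (mod 13923).


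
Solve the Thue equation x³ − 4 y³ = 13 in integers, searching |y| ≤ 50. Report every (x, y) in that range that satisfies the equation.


The equation is x³ - 4y³ = 13. For fixed y, x³ = 4·y³ + 13, so a solution requires the RHS to be a perfect cube.
Strategy: iterate y from -50 to 50, compute RHS = 4·y³ + 13, and check whether it is a (positive or negative) perfect cube.
Check small values of y:
  y = 0: RHS = 13 is not a perfect cube.
  y = 1: RHS = 17 is not a perfect cube.
  y = -1: RHS = 9 is not a perfect cube.
  y = 2: RHS = 45 is not a perfect cube.
  y = -2: RHS = -19 is not a perfect cube.
  y = 3: RHS = 121 is not a perfect cube.
  y = -3: RHS = -95 is not a perfect cube.
Continuing the search up to |y| = 50 finds no solutions either.
No (x, y) in the scanned range satisfies the equation.

No integer solutions with |y| ≤ 50.


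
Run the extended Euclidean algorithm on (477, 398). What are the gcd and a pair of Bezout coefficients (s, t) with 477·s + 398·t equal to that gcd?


Euclidean algorithm on (477, 398) — divide until remainder is 0:
  477 = 1 · 398 + 79
  398 = 5 · 79 + 3
  79 = 26 · 3 + 1
  3 = 3 · 1 + 0
gcd(477, 398) = 1.
Track Bezout coefficients alongside the remainders: start with r₀ = 477 = a·1 + b·0 (s = 1, t = 0) and r₁ = 398 = a·0 + b·1 (s = 0, t = 1); each new remainder r_{k+1} = r_{k-1} − q_k·r_k inherits s_{k+1} = s_{k-1} − q_k·s_k, t_{k+1} = t_{k-1} − q_k·t_k, so r_k = a·s_k + b·t_k at every step:
  q = 1: r = 79, s = 1 − 1·0 = 1, t = 0 − 1·1 = -1  (check: 477·1 + 398·(-1) = 79)
  q = 5: r = 3, s = 0 − 5·1 = -5, t = 1 − 5·(-1) = 6  (check: 477·(-5) + 398·6 = 3)
  q = 26: r = 1, s = 1 − 26·(-5) = 131, t = -1 − 26·6 = -157  (check: 477·131 + 398·(-157) = 1)
The row with r = 1 (the gcd) gives the Bezout coefficients s = 131, t = -157.
Result: 477 · (131) + 398 · (-157) = 1.

gcd(477, 398) = 1; s = 131, t = -157 (check: 477·131 + 398·(-157) = 1).


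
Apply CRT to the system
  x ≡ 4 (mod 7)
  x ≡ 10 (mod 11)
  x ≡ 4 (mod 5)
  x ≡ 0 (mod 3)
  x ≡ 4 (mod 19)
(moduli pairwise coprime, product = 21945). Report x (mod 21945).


Product of moduli M = 7 · 11 · 5 · 3 · 19 = 21945.
Merge one congruence at a time:
  Start: x ≡ 4 (mod 7).
  Combine with x ≡ 10 (mod 11); new modulus lcm = 77.
    Write x = 4 + 7·t and substitute into x ≡ 10 (mod 11): 7·t ≡ 10 − 4 = 6 (mod 11).
    The inverse of 7 mod 11 is 8 (since 7·8 = 56 = 5·11 + 1), so t ≡ 8·6 = 48 ≡ 4 (mod 11).
    Then x = 4 + 7·4 = 32, valid modulo lcm(7, 11) = 77: x ≡ 32 (mod 77).
  Combine with x ≡ 4 (mod 5); new modulus lcm = 385.
    Write x = 32 + 77·t and substitute into x ≡ 4 (mod 5): 77·t ≡ 4 − 32 = -28 (mod 5).
    Reduce coefficients mod 5: 2·t ≡ 2 (mod 5).
    The inverse of 2 mod 5 is 3 (since 2·3 = 6 = 1·5 + 1), so t ≡ 3·2 = 6 ≡ 1 (mod 5).
    Then x = 32 + 77·1 = 109, valid modulo lcm(77, 5) = 385: x ≡ 109 (mod 385).
  Combine with x ≡ 0 (mod 3); new modulus lcm = 1155.
    Write x = 109 + 385·t and substitute into x ≡ 0 (mod 3): 385·t ≡ 0 − 109 = -109 (mod 3).
    Reduce coefficients mod 3: 1·t ≡ 2 (mod 3).
    So t ≡ 2 (mod 3).
    Then x = 109 + 385·2 = 879, valid modulo lcm(385, 3) = 1155: x ≡ 879 (mod 1155).
  Combine with x ≡ 4 (mod 19); new modulus lcm = 21945.
    Write x = 879 + 1155·t and substitute into x ≡ 4 (mod 19): 1155·t ≡ 4 − 879 = -875 (mod 19).
    Reduce coefficients mod 19: 15·t ≡ 18 (mod 19).
    The inverse of 15 mod 19 is 14 (since 15·14 = 210 = 11·19 + 1), so t ≡ 14·18 = 252 ≡ 5 (mod 19).
    Then x = 879 + 1155·5 = 6654, valid modulo lcm(1155, 19) = 21945: x ≡ 6654 (mod 21945).
Verify against each original: 6654 mod 7 = 4, 6654 mod 11 = 10, 6654 mod 5 = 4, 6654 mod 3 = 0, 6654 mod 19 = 4.

x ≡ 6654 (mod 21945).


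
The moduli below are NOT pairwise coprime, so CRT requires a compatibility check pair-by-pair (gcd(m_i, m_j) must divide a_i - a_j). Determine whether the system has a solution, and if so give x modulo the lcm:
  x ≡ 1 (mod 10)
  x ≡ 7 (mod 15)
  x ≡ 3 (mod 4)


Moduli 10, 15, 4 are not pairwise coprime, so CRT works modulo lcm(m_i) when all pairwise compatibility conditions hold.
Pairwise compatibility: gcd(m_i, m_j) must divide a_i - a_j for every pair.
Merge one congruence at a time:
  Start: x ≡ 1 (mod 10).
  Combine with x ≡ 7 (mod 15): gcd(10, 15) = 5, and 7 - 1 = 6 is NOT divisible by 5.
    ⇒ system is inconsistent (no integer solution).

No solution (the system is inconsistent).


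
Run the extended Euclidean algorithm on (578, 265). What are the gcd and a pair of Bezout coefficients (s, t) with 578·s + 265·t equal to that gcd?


Euclidean algorithm on (578, 265) — divide until remainder is 0:
  578 = 2 · 265 + 48
  265 = 5 · 48 + 25
  48 = 1 · 25 + 23
  25 = 1 · 23 + 2
  23 = 11 · 2 + 1
  2 = 2 · 1 + 0
gcd(578, 265) = 1.
Track Bezout coefficients alongside the remainders: start with r₀ = 578 = a·1 + b·0 (s = 1, t = 0) and r₁ = 265 = a·0 + b·1 (s = 0, t = 1); each new remainder r_{k+1} = r_{k-1} − q_k·r_k inherits s_{k+1} = s_{k-1} − q_k·s_k, t_{k+1} = t_{k-1} − q_k·t_k, so r_k = a·s_k + b·t_k at every step:
  q = 2: r = 48, s = 1 − 2·0 = 1, t = 0 − 2·1 = -2  (check: 578·1 + 265·(-2) = 48)
  q = 5: r = 25, s = 0 − 5·1 = -5, t = 1 − 5·(-2) = 11  (check: 578·(-5) + 265·11 = 25)
  q = 1: r = 23, s = 1 − 1·(-5) = 6, t = -2 − 1·11 = -13  (check: 578·6 + 265·(-13) = 23)
  q = 1: r = 2, s = -5 − 1·6 = -11, t = 11 − 1·(-13) = 24  (check: 578·(-11) + 265·24 = 2)
  q = 11: r = 1, s = 6 − 11·(-11) = 127, t = -13 − 11·24 = -277  (check: 578·127 + 265·(-277) = 1)
The row with r = 1 (the gcd) gives the Bezout coefficients s = 127, t = -277.
Result: 578 · (127) + 265 · (-277) = 1.

gcd(578, 265) = 1; s = 127, t = -277 (check: 578·127 + 265·(-277) = 1).


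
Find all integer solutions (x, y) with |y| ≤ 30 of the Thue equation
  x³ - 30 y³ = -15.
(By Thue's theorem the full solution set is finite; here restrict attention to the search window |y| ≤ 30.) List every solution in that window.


The equation is x³ - 30y³ = -15. For fixed y, x³ = 30·y³ − 15, so a solution requires the RHS to be a perfect cube.
Strategy: iterate y from -30 to 30, compute RHS = 30·y³ − 15, and check whether it is a (positive or negative) perfect cube.
Check small values of y:
  y = 0: RHS = -15 is not a perfect cube.
  y = 1: RHS = 15 is not a perfect cube.
  y = -1: RHS = -45 is not a perfect cube.
  y = 2: RHS = 225 is not a perfect cube.
  y = -2: RHS = -255 is not a perfect cube.
  y = 3: RHS = 795 is not a perfect cube.
  y = -3: RHS = -825 is not a perfect cube.
Continuing the search up to |y| = 30 finds no solutions either.
No (x, y) in the scanned range satisfies the equation.

No integer solutions with |y| ≤ 30.


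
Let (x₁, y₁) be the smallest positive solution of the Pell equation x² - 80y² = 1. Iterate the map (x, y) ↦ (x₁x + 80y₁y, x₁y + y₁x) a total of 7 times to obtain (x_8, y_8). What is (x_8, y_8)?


Step 1: Find the fundamental solution (x₁, y₁) of x² - 80y² = 1.
  Expand √80 as a continued fraction. a₀ = ⌊√80⌋ = 8; iterate m_{k+1} = d_k·a_k − m_k, d_{k+1} = (80 − m_{k+1}²)/d_k, a_{k+1} = ⌊(a₀ + m_{k+1})/d_{k+1}⌋ (starting m₀ = 0, d₀ = 1), with convergents p_k = a_k·p_{k-1} + p_{k-2}, q_k = a_k·q_{k-1} + q_{k-2} (p₋₁ = 1, q₋₁ = 0):
  k = 0: a₀ = 8; p₀/q₀ = 8/1; p₀² − 80·q₀² = 64 − 80 = -16.
  k = 1: m = 8, d = 16, a = ⌊(8 + 8)/16⌋ = 1; p/q = (1·8 + 1)/(1·1 + 0) = 9/1; p² − 80·q² = 81 − 80 = 1.
  The first convergent with p² − 80·q² = 1 gives the fundamental solution (x₁, y₁) = (9, 1).
Step 2: Apply the recurrence (x_{n+1}, y_{n+1}) = (x₁x_n + 80y₁y_n, x₁y_n + y₁x_n) repeatedly.
  From (x_1, y_1) = (9, 1): x_2 = 9·9 + 80·1·1 = 161; y_2 = 9·1 + 1·9 = 18.
  From (x_2, y_2) = (161, 18): x_3 = 9·161 + 80·1·18 = 2889; y_3 = 9·18 + 1·161 = 323.
  From (x_3, y_3) = (2889, 323): x_4 = 9·2889 + 80·1·323 = 51841; y_4 = 9·323 + 1·2889 = 5796.
  From (x_4, y_4) = (51841, 5796): x_5 = 9·51841 + 80·1·5796 = 930249; y_5 = 9·5796 + 1·51841 = 104005.
  From (x_5, y_5) = (930249, 104005): x_6 = 9·930249 + 80·1·104005 = 16692641; y_6 = 9·104005 + 1·930249 = 1866294.
  From (x_6, y_6) = (16692641, 1866294): x_7 = 9·16692641 + 80·1·1866294 = 299537289; y_7 = 9·1866294 + 1·16692641 = 33489287.
  From (x_7, y_7) = (299537289, 33489287): x_8 = 9·299537289 + 80·1·33489287 = 5374978561; y_8 = 9·33489287 + 1·299537289 = 600940872.
Step 3: Verify x_8² - 80·y_8² = 28890394531209630721 - 28890394531209630720 = 1 (should be 1). ✓

(x_1, y_1) = (9, 1); (x_8, y_8) = (5374978561, 600940872).


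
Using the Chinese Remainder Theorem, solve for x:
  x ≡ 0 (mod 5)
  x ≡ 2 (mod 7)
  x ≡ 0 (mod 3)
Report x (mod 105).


Moduli 5, 7, 3 are pairwise coprime; by CRT there is a unique solution modulo M = 5 · 7 · 3 = 105.
Solve pairwise, accumulating the modulus:
  Start with x ≡ 0 (mod 5).
  Combine with x ≡ 2 (mod 7): since gcd(5, 7) = 1, we get a unique residue mod 35.
    Write x = 0 + 5·t and substitute into x ≡ 2 (mod 7): 5·t ≡ 2 − 0 = 2 (mod 7).
    The inverse of 5 mod 7 is 3 (since 5·3 = 15 = 2·7 + 1), so t ≡ 3·2 = 6 ≡ 6 (mod 7).
    Then x = 0 + 5·6 = 30, valid modulo lcm(5, 7) = 35: x ≡ 30 (mod 35).
  Combine with x ≡ 0 (mod 3): since gcd(35, 3) = 1, we get a unique residue mod 105.
    Write x = 30 + 35·t and substitute into x ≡ 0 (mod 3): 35·t ≡ 0 − 30 = -30 (mod 3).
    Reduce coefficients mod 3: 2·t ≡ 0 (mod 3).
    The inverse of 2 mod 3 is 2 (since 2·2 = 4 = 1·3 + 1), so t ≡ 2·0 = 0 ≡ 0 (mod 3).
    Then x = 30 + 35·0 = 30, valid modulo lcm(35, 3) = 105: x ≡ 30 (mod 105).
Verify: 30 mod 5 = 0 ✓, 30 mod 7 = 2 ✓, 30 mod 3 = 0 ✓.

x ≡ 30 (mod 105).


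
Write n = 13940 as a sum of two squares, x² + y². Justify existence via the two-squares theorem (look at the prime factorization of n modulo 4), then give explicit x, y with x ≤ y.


Step 1: Factor n = 13940 = 2^2 · 5 · 17 · 41.
Step 2: Check the mod-4 condition on each prime factor: 2 = 2 (special); 5 ≡ 1 (mod 4), exponent 1; 17 ≡ 1 (mod 4), exponent 1; 41 ≡ 1 (mod 4), exponent 1.
All primes ≡ 3 (mod 4) appear to even exponent (or don't appear), so by the two-squares theorem n IS expressible as a sum of two squares.
Step 3: Build a representation. Group n = k² · m with k = 2 and m = 5 · 17 · 41 = 3485 (a product of primes ≡ 1 (mod 4)); a representation of m scales to one of n via (k·x)² + (k·y)² = k²(x² + y²). Each prime p ≡ 1 (mod 4) is itself a sum of two squares; find a² by testing p − a² for a perfect square:
  5: 5 − 1² = 4 = 2² ⇒ 5 = 1² + 2².
  17: 17 − 1² = 16 = 4² ⇒ 17 = 1² + 4².
  41: 41 − 1² = 40, 41 − 2² = 37, 41 − 3² = 32, 41 − 4² = 25 = 5² ⇒ 41 = 4² + 5².
  Combine using the Brahmagupta–Fibonacci identity (a² + b²)(c² + d²) = (ac − bd)² + (ad + bc)² = (ac + bd)² + (ad − bc)²:
  5 · 17 = 85: from (1² + 2²)(1² + 4²), take (1·1 − 2·4, 1·4 + 2·1) = (1 − 8, 4 + 2) = (-7, 6); dropping signs (only squares matter) gives (7, 6); check 7² + 6² = 49 + 36 = 85 ✓.
  85 · 41 = 3485: from (7² + 6²)(4² + 5²), take (7·4 − 6·5, 7·5 + 6·4) = (28 − 30, 35 + 24) = (-2, 59); dropping signs (only squares matter) gives (2, 59); check 2² + 59² = 4 + 3481 = 3485 ✓.
  Scale by k = 2: (2·2, 2·59) = (4, 118).
Step 4: Order so x ≤ y and verify: 4² + 118² = 16 + 13924 = 13940 = n. ✓

n = 13940 = 4² + 118² (one valid representation with x ≤ y).


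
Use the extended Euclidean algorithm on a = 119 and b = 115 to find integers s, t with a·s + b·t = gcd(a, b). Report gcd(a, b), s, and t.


Euclidean algorithm on (119, 115) — divide until remainder is 0:
  119 = 1 · 115 + 4
  115 = 28 · 4 + 3
  4 = 1 · 3 + 1
  3 = 3 · 1 + 0
gcd(119, 115) = 1.
Track Bezout coefficients alongside the remainders: start with r₀ = 119 = a·1 + b·0 (s = 1, t = 0) and r₁ = 115 = a·0 + b·1 (s = 0, t = 1); each new remainder r_{k+1} = r_{k-1} − q_k·r_k inherits s_{k+1} = s_{k-1} − q_k·s_k, t_{k+1} = t_{k-1} − q_k·t_k, so r_k = a·s_k + b·t_k at every step:
  q = 1: r = 4, s = 1 − 1·0 = 1, t = 0 − 1·1 = -1  (check: 119·1 + 115·(-1) = 4)
  q = 28: r = 3, s = 0 − 28·1 = -28, t = 1 − 28·(-1) = 29  (check: 119·(-28) + 115·29 = 3)
  q = 1: r = 1, s = 1 − 1·(-28) = 29, t = -1 − 1·29 = -30  (check: 119·29 + 115·(-30) = 1)
The row with r = 1 (the gcd) gives the Bezout coefficients s = 29, t = -30.
Result: 119 · (29) + 115 · (-30) = 1.

gcd(119, 115) = 1; s = 29, t = -30 (check: 119·29 + 115·(-30) = 1).


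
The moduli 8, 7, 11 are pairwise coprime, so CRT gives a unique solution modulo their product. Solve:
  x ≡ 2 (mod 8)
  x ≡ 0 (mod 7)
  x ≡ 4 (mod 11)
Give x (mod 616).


Moduli 8, 7, 11 are pairwise coprime; by CRT there is a unique solution modulo M = 8 · 7 · 11 = 616.
Solve pairwise, accumulating the modulus:
  Start with x ≡ 2 (mod 8).
  Combine with x ≡ 0 (mod 7): since gcd(8, 7) = 1, we get a unique residue mod 56.
    Write x = 2 + 8·t and substitute into x ≡ 0 (mod 7): 8·t ≡ 0 − 2 = -2 (mod 7).
    Reduce coefficients mod 7: 1·t ≡ 5 (mod 7).
    So t ≡ 5 (mod 7).
    Then x = 2 + 8·5 = 42, valid modulo lcm(8, 7) = 56: x ≡ 42 (mod 56).
  Combine with x ≡ 4 (mod 11): since gcd(56, 11) = 1, we get a unique residue mod 616.
    Write x = 42 + 56·t and substitute into x ≡ 4 (mod 11): 56·t ≡ 4 − 42 = -38 (mod 11).
    Reduce coefficients mod 11: 1·t ≡ 6 (mod 11).
    So t ≡ 6 (mod 11).
    Then x = 42 + 56·6 = 378, valid modulo lcm(56, 11) = 616: x ≡ 378 (mod 616).
Verify: 378 mod 8 = 2 ✓, 378 mod 7 = 0 ✓, 378 mod 11 = 4 ✓.

x ≡ 378 (mod 616).


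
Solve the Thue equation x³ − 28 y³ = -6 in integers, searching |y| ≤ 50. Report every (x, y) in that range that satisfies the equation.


The equation is x³ - 28y³ = -6. For fixed y, x³ = 28·y³ − 6, so a solution requires the RHS to be a perfect cube.
Strategy: iterate y from -50 to 50, compute RHS = 28·y³ − 6, and check whether it is a (positive or negative) perfect cube.
Check small values of y:
  y = 0: RHS = -6 is not a perfect cube.
  y = 1: RHS = 22 is not a perfect cube.
  y = -1: RHS = -34 is not a perfect cube.
  y = 2: RHS = 218 is not a perfect cube.
  y = -2: RHS = -230 is not a perfect cube.
  y = 3: RHS = 750 is not a perfect cube.
  y = -3: RHS = -762 is not a perfect cube.
Continuing the search up to |y| = 50 finds no solutions either.
No (x, y) in the scanned range satisfies the equation.

No integer solutions with |y| ≤ 50.


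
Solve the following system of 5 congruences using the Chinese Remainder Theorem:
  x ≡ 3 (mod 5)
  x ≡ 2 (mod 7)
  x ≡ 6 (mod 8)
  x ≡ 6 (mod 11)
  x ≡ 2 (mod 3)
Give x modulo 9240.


Product of moduli M = 5 · 7 · 8 · 11 · 3 = 9240.
Merge one congruence at a time:
  Start: x ≡ 3 (mod 5).
  Combine with x ≡ 2 (mod 7); new modulus lcm = 35.
    Write x = 3 + 5·t and substitute into x ≡ 2 (mod 7): 5·t ≡ 2 − 3 = -1 (mod 7).
    Reduce coefficients mod 7: 5·t ≡ 6 (mod 7).
    The inverse of 5 mod 7 is 3 (since 5·3 = 15 = 2·7 + 1), so t ≡ 3·6 = 18 ≡ 4 (mod 7).
    Then x = 3 + 5·4 = 23, valid modulo lcm(5, 7) = 35: x ≡ 23 (mod 35).
  Combine with x ≡ 6 (mod 8); new modulus lcm = 280.
    Write x = 23 + 35·t and substitute into x ≡ 6 (mod 8): 35·t ≡ 6 − 23 = -17 (mod 8).
    Reduce coefficients mod 8: 3·t ≡ 7 (mod 8).
    The inverse of 3 mod 8 is 3 (since 3·3 = 9 = 1·8 + 1), so t ≡ 3·7 = 21 ≡ 5 (mod 8).
    Then x = 23 + 35·5 = 198, valid modulo lcm(35, 8) = 280: x ≡ 198 (mod 280).
  Combine with x ≡ 6 (mod 11); new modulus lcm = 3080.
    Write x = 198 + 280·t and substitute into x ≡ 6 (mod 11): 280·t ≡ 6 − 198 = -192 (mod 11).
    Reduce coefficients mod 11: 5·t ≡ 6 (mod 11).
    The inverse of 5 mod 11 is 9 (since 5·9 = 45 = 4·11 + 1), so t ≡ 9·6 = 54 ≡ 10 (mod 11).
    Then x = 198 + 280·10 = 2998, valid modulo lcm(280, 11) = 3080: x ≡ 2998 (mod 3080).
  Combine with x ≡ 2 (mod 3); new modulus lcm = 9240.
    Write x = 2998 + 3080·t and substitute into x ≡ 2 (mod 3): 3080·t ≡ 2 − 2998 = -2996 (mod 3).
    Reduce coefficients mod 3: 2·t ≡ 1 (mod 3).
    The inverse of 2 mod 3 is 2 (since 2·2 = 4 = 1·3 + 1), so t ≡ 2·1 = 2 ≡ 2 (mod 3).
    Then x = 2998 + 3080·2 = 9158, valid modulo lcm(3080, 3) = 9240: x ≡ 9158 (mod 9240).
Verify against each original: 9158 mod 5 = 3, 9158 mod 7 = 2, 9158 mod 8 = 6, 9158 mod 11 = 6, 9158 mod 3 = 2.

x ≡ 9158 (mod 9240).


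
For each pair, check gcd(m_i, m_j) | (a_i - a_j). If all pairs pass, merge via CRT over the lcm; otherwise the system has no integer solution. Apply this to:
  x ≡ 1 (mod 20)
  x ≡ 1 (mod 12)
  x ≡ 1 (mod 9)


Moduli 20, 12, 9 are not pairwise coprime, so CRT works modulo lcm(m_i) when all pairwise compatibility conditions hold.
Pairwise compatibility: gcd(m_i, m_j) must divide a_i - a_j for every pair.
Merge one congruence at a time:
  Start: x ≡ 1 (mod 20).
  Combine with x ≡ 1 (mod 12): gcd(20, 12) = 4; 1 - 1 = 0, which IS divisible by 4, so compatible.
    Write x = 1 + 20·t and substitute into x ≡ 1 (mod 12): 20·t ≡ 1 − 1 = 0 (mod 12).
    Divide the congruence (and modulus) by g = 4: 5·t ≡ 0 (mod 3).
    Reduce coefficients mod 3: 2·t ≡ 0 (mod 3).
    The inverse of 2 mod 3 is 2 (since 2·2 = 4 = 1·3 + 1), so t ≡ 2·0 = 0 ≡ 0 (mod 3).
    Then x = 1 + 20·0 = 1, valid modulo lcm(20, 12) = 60: x ≡ 1 (mod 60).
  Combine with x ≡ 1 (mod 9): gcd(60, 9) = 3; 1 - 1 = 0, which IS divisible by 3, so compatible.
    Write x = 1 + 60·t and substitute into x ≡ 1 (mod 9): 60·t ≡ 1 − 1 = 0 (mod 9).
    Divide the congruence (and modulus) by g = 3: 20·t ≡ 0 (mod 3).
    Reduce coefficients mod 3: 2·t ≡ 0 (mod 3).
    The inverse of 2 mod 3 is 2 (since 2·2 = 4 = 1·3 + 1), so t ≡ 2·0 = 0 ≡ 0 (mod 3).
    Then x = 1 + 60·0 = 1, valid modulo lcm(60, 9) = 180: x ≡ 1 (mod 180).
Verify: 1 mod 20 = 1, 1 mod 12 = 1, 1 mod 9 = 1.

x ≡ 1 (mod 180).


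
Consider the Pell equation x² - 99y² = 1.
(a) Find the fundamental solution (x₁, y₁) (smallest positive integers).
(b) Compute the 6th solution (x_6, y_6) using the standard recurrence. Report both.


Step 1: Find the fundamental solution (x₁, y₁) of x² - 99y² = 1.
  Expand √99 as a continued fraction. a₀ = ⌊√99⌋ = 9; iterate m_{k+1} = d_k·a_k − m_k, d_{k+1} = (99 − m_{k+1}²)/d_k, a_{k+1} = ⌊(a₀ + m_{k+1})/d_{k+1}⌋ (starting m₀ = 0, d₀ = 1), with convergents p_k = a_k·p_{k-1} + p_{k-2}, q_k = a_k·q_{k-1} + q_{k-2} (p₋₁ = 1, q₋₁ = 0):
  k = 0: a₀ = 9; p₀/q₀ = 9/1; p₀² − 99·q₀² = 81 − 99 = -18.
  k = 1: m = 9, d = 18, a = ⌊(9 + 9)/18⌋ = 1; p/q = (1·9 + 1)/(1·1 + 0) = 10/1; p² − 99·q² = 100 − 99 = 1.
  The first convergent with p² − 99·q² = 1 gives the fundamental solution (x₁, y₁) = (10, 1).
Step 2: Apply the recurrence (x_{n+1}, y_{n+1}) = (x₁x_n + 99y₁y_n, x₁y_n + y₁x_n) repeatedly.
  From (x_1, y_1) = (10, 1): x_2 = 10·10 + 99·1·1 = 199; y_2 = 10·1 + 1·10 = 20.
  From (x_2, y_2) = (199, 20): x_3 = 10·199 + 99·1·20 = 3970; y_3 = 10·20 + 1·199 = 399.
  From (x_3, y_3) = (3970, 399): x_4 = 10·3970 + 99·1·399 = 79201; y_4 = 10·399 + 1·3970 = 7960.
  From (x_4, y_4) = (79201, 7960): x_5 = 10·79201 + 99·1·7960 = 1580050; y_5 = 10·7960 + 1·79201 = 158801.
  From (x_5, y_5) = (1580050, 158801): x_6 = 10·1580050 + 99·1·158801 = 31521799; y_6 = 10·158801 + 1·1580050 = 3168060.
Step 3: Verify x_6² - 99·y_6² = 993623812196401 - 993623812196400 = 1 (should be 1). ✓

(x_1, y_1) = (10, 1); (x_6, y_6) = (31521799, 3168060).


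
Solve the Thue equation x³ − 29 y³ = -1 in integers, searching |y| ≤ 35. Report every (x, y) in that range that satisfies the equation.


The equation is x³ - 29y³ = -1. For fixed y, x³ = 29·y³ − 1, so a solution requires the RHS to be a perfect cube.
Strategy: iterate y from -35 to 35, compute RHS = 29·y³ − 1, and check whether it is a (positive or negative) perfect cube.
Check small values of y:
  y = 0: RHS = -1 = (-1)³ ⇒ x = -1 works.
  y = 1: RHS = 28 is not a perfect cube.
  y = -1: RHS = -30 is not a perfect cube.
  y = 2: RHS = 231 is not a perfect cube.
  y = -2: RHS = -233 is not a perfect cube.
  y = 3: RHS = 782 is not a perfect cube.
  y = -3: RHS = -784 is not a perfect cube.
Continuing the search up to |y| = 35 finds no further solutions beyond those listed.
Collected solutions: (-1, 0).

Solutions (with |y| ≤ 35): (-1, 0).


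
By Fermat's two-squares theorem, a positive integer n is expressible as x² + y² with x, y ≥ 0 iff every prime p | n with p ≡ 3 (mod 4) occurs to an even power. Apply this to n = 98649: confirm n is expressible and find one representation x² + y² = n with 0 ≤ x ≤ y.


Step 1: Factor n = 98649 = 3^2 · 97 · 113.
Step 2: Check the mod-4 condition on each prime factor: 3 ≡ 3 (mod 4), exponent 2 (must be even); 97 ≡ 1 (mod 4), exponent 1; 113 ≡ 1 (mod 4), exponent 1.
All primes ≡ 3 (mod 4) appear to even exponent (or don't appear), so by the two-squares theorem n IS expressible as a sum of two squares.
Step 3: Build a representation. Group n = k² · m with k = 3 and m = 97 · 113 = 10961 (a product of primes ≡ 1 (mod 4)); a representation of m scales to one of n via (k·x)² + (k·y)² = k²(x² + y²). Each prime p ≡ 1 (mod 4) is itself a sum of two squares; find a² by testing p − a² for a perfect square:
  97: 97 − 1² = 96, 97 − 2² = 93, 97 − 3² = 88, 97 − 4² = 81 = 9² ⇒ 97 = 4² + 9².
  113: 113 − 1² = 112, 113 − 2² = 109, 113 − 3² = 104, 113 − 4² = 97, 113 − 5² = 88, 113 − 6² = 77, 113 − 7² = 64 = 8² ⇒ 113 = 7² + 8².
  Combine using the Brahmagupta–Fibonacci identity (a² + b²)(c² + d²) = (ac − bd)² + (ad + bc)² = (ac + bd)² + (ad − bc)²:
  97 · 113 = 10961: from (4² + 9²)(7² + 8²), take (4·7 − 9·8, 4·8 + 9·7) = (28 − 72, 32 + 63) = (-44, 95); dropping signs (only squares matter) gives (44, 95); check 44² + 95² = 1936 + 9025 = 10961 ✓.
  Scale by k = 3: (3·44, 3·95) = (132, 285).
Step 4: Order so x ≤ y and verify: 132² + 285² = 17424 + 81225 = 98649 = n. ✓

n = 98649 = 132² + 285² (one valid representation with x ≤ y).


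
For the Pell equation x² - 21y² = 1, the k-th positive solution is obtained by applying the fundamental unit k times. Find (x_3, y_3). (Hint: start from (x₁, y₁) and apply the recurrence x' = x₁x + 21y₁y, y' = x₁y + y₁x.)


Step 1: Find the fundamental solution (x₁, y₁) of x² - 21y² = 1.
  Expand √21 as a continued fraction. a₀ = ⌊√21⌋ = 4; iterate m_{k+1} = d_k·a_k − m_k, d_{k+1} = (21 − m_{k+1}²)/d_k, a_{k+1} = ⌊(a₀ + m_{k+1})/d_{k+1}⌋ (starting m₀ = 0, d₀ = 1), with convergents p_k = a_k·p_{k-1} + p_{k-2}, q_k = a_k·q_{k-1} + q_{k-2} (p₋₁ = 1, q₋₁ = 0):
  k = 0: a₀ = 4; p₀/q₀ = 4/1; p₀² − 21·q₀² = 16 − 21 = -5.
  k = 1: m = 4, d = 5, a = ⌊(4 + 4)/5⌋ = 1; p/q = (1·4 + 1)/(1·1 + 0) = 5/1; p² − 21·q² = 25 − 21 = 4.
  k = 2: m = 1, d = 4, a = ⌊(4 + 1)/4⌋ = 1; p/q = (1·5 + 4)/(1·1 + 1) = 9/2; p² − 21·q² = 81 − 84 = -3.
  k = 3: m = 3, d = 3, a = ⌊(4 + 3)/3⌋ = 2; p/q = (2·9 + 5)/(2·2 + 1) = 23/5; p² − 21·q² = 529 − 525 = 4.
  k = 4: m = 3, d = 4, a = ⌊(4 + 3)/4⌋ = 1; p/q = (1·23 + 9)/(1·5 + 2) = 32/7; p² − 21·q² = 1024 − 1029 = -5.
  k = 5: m = 1, d = 5, a = ⌊(4 + 1)/5⌋ = 1; p/q = (1·32 + 23)/(1·7 + 5) = 55/12; p² − 21·q² = 3025 − 3024 = 1.
  The first convergent with p² − 21·q² = 1 gives the fundamental solution (x₁, y₁) = (55, 12).
Step 2: Apply the recurrence (x_{n+1}, y_{n+1}) = (x₁x_n + 21y₁y_n, x₁y_n + y₁x_n) repeatedly.
  From (x_1, y_1) = (55, 12): x_2 = 55·55 + 21·12·12 = 6049; y_2 = 55·12 + 12·55 = 1320.
  From (x_2, y_2) = (6049, 1320): x_3 = 55·6049 + 21·12·1320 = 665335; y_3 = 55·1320 + 12·6049 = 145188.
Step 3: Verify x_3² - 21·y_3² = 442670662225 - 442670662224 = 1 (should be 1). ✓

(x_1, y_1) = (55, 12); (x_3, y_3) = (665335, 145188).
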